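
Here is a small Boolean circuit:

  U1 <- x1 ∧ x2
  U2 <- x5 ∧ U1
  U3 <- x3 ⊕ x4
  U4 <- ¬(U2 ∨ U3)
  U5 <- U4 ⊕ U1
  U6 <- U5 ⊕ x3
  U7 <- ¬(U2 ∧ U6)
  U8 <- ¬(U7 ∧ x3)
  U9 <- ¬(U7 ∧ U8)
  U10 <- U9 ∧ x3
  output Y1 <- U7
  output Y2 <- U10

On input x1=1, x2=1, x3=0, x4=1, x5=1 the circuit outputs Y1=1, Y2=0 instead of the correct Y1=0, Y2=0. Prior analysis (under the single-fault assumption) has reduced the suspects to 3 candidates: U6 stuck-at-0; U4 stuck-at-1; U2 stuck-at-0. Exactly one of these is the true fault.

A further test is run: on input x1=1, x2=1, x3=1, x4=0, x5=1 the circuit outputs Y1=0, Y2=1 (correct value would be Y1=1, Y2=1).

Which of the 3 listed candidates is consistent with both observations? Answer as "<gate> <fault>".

Evaluate each candidate on input x1=1, x2=1, x3=1, x4=0, x5=1:
  U6 stuck-at-0: U1=1, U2=1, U3=1, U4=0, U5=1, U6=0 [stuck-at-0], U7=1, U8=0, U9=1, U10=1 → Y1=1, Y2=1 — eliminated
  U4 stuck-at-1: U1=1, U2=1, U3=1, U4=1 [stuck-at-1], U5=0, U6=1, U7=0, U8=1, U9=1, U10=1 → Y1=0, Y2=1 — matches
  U2 stuck-at-0: U1=1, U2=0 [stuck-at-0], U3=1, U4=0, U5=1, U6=0, U7=1, U8=0, U9=1, U10=1 → Y1=1, Y2=1 — eliminated
Only U4 stuck-at-1 reproduces the observed Y1=0, Y2=1.

U4 stuck-at-1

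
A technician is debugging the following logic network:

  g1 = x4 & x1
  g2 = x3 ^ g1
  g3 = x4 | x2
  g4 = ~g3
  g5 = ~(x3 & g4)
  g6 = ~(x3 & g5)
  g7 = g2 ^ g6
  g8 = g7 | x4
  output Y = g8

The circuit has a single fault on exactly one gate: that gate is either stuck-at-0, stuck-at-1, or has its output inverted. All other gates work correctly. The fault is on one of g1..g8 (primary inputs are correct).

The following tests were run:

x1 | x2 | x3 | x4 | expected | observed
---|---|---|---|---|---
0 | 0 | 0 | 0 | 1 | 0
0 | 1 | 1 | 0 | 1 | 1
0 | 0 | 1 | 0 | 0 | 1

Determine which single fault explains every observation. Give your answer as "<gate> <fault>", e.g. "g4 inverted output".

g6 stuck-at-0

Fault-free values for test 1 (x1=0, x2=0, x3=0, x4=0): g1=0, g2=0, g3=0, g4=1, g5=1, g6=1, g7=1, g8=1, giving Y=1. Observed 0.
Test 1: faults giving observed 0 are {g1 stuck-at-1, g1 inverted output, g2 stuck-at-1, g2 inverted output, g6 stuck-at-0, g6 inverted output, g7 stuck-at-0, g7 inverted output, g8 stuck-at-0, g8 inverted output}.
Test 2 (x1=0, x2=1, x3=1, x4=0): fault-free g1=0, g2=1, g3=1, g4=0, g5=1, g6=0, g7=1, g8=1 → 1; observed 1. Eliminates g1 stuck-at-1, g1 inverted output, g2 inverted output, g6 inverted output, g7 stuck-at-0, g7 inverted output, g8 stuck-at-0, g8 inverted output.
Test 3 (x1=0, x2=0, x3=1, x4=0): fault-free g1=0, g2=1, g3=0, g4=1, g5=0, g6=1, g7=0, g8=0 → 0; observed 1. Eliminates g2 stuck-at-1.
Only g6 stuck-at-0 is consistent with every test.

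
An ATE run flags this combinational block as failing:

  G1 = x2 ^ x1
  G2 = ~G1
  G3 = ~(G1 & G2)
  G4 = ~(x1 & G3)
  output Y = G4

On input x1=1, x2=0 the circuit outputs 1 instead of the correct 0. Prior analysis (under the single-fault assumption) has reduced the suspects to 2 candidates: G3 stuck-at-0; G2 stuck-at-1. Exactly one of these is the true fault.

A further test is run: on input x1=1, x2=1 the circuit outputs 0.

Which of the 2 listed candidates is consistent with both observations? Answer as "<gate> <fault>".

G2 stuck-at-1

Evaluate each candidate on input x1=1, x2=1:
  G3 stuck-at-0: G1=0, G2=1, G3=0 [stuck-at-0], G4=1 → 1 — eliminated
  G2 stuck-at-1: G1=0, G2=1 [stuck-at-1], G3=1, G4=0 → 0 — matches
Only G2 stuck-at-1 reproduces the observed 0.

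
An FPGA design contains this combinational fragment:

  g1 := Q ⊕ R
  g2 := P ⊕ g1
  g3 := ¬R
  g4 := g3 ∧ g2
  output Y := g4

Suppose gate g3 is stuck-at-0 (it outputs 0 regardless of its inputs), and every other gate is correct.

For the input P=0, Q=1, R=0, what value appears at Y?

Propagate with g3 forced: g1=1, g2=1, g3=0 [stuck-at-0], g4=0.
So Y = 0. (Without the fault it would be 1.)

0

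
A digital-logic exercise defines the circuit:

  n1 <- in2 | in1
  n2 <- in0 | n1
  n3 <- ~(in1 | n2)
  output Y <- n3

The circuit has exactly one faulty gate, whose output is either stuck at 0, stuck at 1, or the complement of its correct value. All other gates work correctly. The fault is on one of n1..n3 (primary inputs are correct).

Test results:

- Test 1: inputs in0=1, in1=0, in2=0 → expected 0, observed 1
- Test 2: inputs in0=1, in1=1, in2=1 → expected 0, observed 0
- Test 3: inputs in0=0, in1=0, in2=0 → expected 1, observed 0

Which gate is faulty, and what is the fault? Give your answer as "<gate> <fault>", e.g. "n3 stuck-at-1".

n2 inverted output

Fault-free values for test 1 (in0=1, in1=0, in2=0): n1=0, n2=1, n3=0, giving Y=0. Observed 1.
Test 1: faults giving observed 1 are {n2 stuck-at-0, n2 inverted output, n3 stuck-at-1, n3 inverted output}.
Test 2 (in0=1, in1=1, in2=1): fault-free n1=1, n2=1, n3=0 → 0; observed 0. Eliminates n3 stuck-at-1, n3 inverted output.
Test 3 (in0=0, in1=0, in2=0): fault-free n1=0, n2=0, n3=1 → 1; observed 0. Eliminates n2 stuck-at-0.
Only n2 inverted output is consistent with every test.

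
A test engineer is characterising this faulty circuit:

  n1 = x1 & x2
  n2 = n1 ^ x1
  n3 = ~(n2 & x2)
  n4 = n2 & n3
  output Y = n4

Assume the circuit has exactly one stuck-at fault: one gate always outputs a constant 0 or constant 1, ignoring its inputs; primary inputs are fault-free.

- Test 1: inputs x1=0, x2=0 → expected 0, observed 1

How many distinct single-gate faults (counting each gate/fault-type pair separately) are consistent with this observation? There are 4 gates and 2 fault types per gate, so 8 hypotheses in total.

Fault-free: n1=0, n2=0, n3=1, n4=0 → 0. Observed 1.
  n1 stuck-at-0: output 0 ✗
  n1 stuck-at-1: output 1 ✓
  n2 stuck-at-0: output 0 ✗
  n2 stuck-at-1: output 1 ✓
  n3 stuck-at-0: output 0 ✗
  n3 stuck-at-1: output 0 ✗
  n4 stuck-at-0: output 0 ✗
  n4 stuck-at-1: output 1 ✓
Consistent faults: {n1 stuck-at-1, n2 stuck-at-1, n4 stuck-at-1} — 3 in all.

3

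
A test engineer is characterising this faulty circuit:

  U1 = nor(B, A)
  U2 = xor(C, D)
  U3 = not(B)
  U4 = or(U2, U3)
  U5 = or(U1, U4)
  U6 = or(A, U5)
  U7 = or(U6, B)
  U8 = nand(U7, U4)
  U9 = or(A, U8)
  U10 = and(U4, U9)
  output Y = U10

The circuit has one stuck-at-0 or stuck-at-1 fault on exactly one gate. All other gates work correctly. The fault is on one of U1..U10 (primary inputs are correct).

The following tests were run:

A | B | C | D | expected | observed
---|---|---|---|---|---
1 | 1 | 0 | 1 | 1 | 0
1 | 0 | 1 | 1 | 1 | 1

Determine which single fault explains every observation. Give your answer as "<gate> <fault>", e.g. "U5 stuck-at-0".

Fault-free values for test 1 (A=1, B=1, C=0, D=1): U1=0, U2=1, U3=0, U4=1, U5=1, U6=1, U7=1, U8=0, U9=1, U10=1, giving Y=1. Observed 0.
Test 1: faults giving observed 0 are {U2 stuck-at-0, U4 stuck-at-0, U9 stuck-at-0, U10 stuck-at-0}.
Test 2 (A=1, B=0, C=1, D=1): fault-free U1=0, U2=0, U3=1, U4=1, U5=1, U6=1, U7=1, U8=0, U9=1, U10=1 → 1; observed 1. Eliminates U4 stuck-at-0, U9 stuck-at-0, U10 stuck-at-0.
Only U2 stuck-at-0 is consistent with every test.

U2 stuck-at-0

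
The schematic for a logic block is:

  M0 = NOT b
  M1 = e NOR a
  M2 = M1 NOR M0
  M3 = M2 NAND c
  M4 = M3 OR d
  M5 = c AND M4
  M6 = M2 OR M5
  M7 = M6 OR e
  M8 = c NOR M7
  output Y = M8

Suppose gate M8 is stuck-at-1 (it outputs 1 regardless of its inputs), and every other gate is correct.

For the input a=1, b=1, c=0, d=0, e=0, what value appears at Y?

Propagate with M8 forced: M0=0, M1=0, M2=1, M3=1, M4=1, M5=0, M6=1, M7=1, M8=1 [stuck-at-1].
So Y = 1. (Without the fault it would be 0.)

1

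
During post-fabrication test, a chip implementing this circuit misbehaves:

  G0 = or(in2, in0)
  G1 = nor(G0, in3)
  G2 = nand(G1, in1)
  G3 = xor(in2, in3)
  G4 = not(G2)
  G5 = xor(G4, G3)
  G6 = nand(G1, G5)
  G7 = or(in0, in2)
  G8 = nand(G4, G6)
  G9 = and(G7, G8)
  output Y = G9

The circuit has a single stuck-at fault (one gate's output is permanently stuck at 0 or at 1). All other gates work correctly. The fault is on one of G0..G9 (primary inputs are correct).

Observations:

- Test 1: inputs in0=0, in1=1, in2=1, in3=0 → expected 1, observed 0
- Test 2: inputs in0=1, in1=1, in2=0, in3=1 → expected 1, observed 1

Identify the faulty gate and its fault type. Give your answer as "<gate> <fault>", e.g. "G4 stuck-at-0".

G0 stuck-at-0

Fault-free values for test 1 (in0=0, in1=1, in2=1, in3=0): G0=1, G1=0, G2=1, G3=1, G4=0, G5=1, G6=1, G7=1, G8=1, G9=1, giving Y=1. Observed 0.
Test 1: faults giving observed 0 are {G0 stuck-at-0, G1 stuck-at-1, G2 stuck-at-0, G4 stuck-at-1, G7 stuck-at-0, G8 stuck-at-0, G9 stuck-at-0}.
Test 2 (in0=1, in1=1, in2=0, in3=1): fault-free G0=1, G1=0, G2=1, G3=1, G4=0, G5=1, G6=1, G7=1, G8=1, G9=1 → 1; observed 1. Eliminates G1 stuck-at-1, G2 stuck-at-0, G4 stuck-at-1, G7 stuck-at-0, G8 stuck-at-0, G9 stuck-at-0.
Only G0 stuck-at-0 is consistent with every test.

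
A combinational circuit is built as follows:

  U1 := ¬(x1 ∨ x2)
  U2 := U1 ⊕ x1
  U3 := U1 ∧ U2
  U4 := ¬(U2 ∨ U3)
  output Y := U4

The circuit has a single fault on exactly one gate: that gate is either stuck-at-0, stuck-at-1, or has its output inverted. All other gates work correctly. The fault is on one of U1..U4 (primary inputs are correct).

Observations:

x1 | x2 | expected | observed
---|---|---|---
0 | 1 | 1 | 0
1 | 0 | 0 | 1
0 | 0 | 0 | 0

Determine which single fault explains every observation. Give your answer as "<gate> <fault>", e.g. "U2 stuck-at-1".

U1 stuck-at-1

Fault-free values for test 1 (x1=0, x2=1): U1=0, U2=0, U3=0, U4=1, giving Y=1. Observed 0.
Test 1: faults giving observed 0 are {U1 stuck-at-1, U1 inverted output, U2 stuck-at-1, U2 inverted output, U3 stuck-at-1, U3 inverted output, U4 stuck-at-0, U4 inverted output}.
Test 2 (x1=1, x2=0): fault-free U1=0, U2=1, U3=0, U4=0 → 0; observed 1. Eliminates U2 stuck-at-1, U3 stuck-at-1, U3 inverted output, U4 stuck-at-0.
Test 3 (x1=0, x2=0): fault-free U1=1, U2=1, U3=1, U4=0 → 0; observed 0. Eliminates U1 inverted output, U2 inverted output, U4 inverted output.
Only U1 stuck-at-1 is consistent with every test.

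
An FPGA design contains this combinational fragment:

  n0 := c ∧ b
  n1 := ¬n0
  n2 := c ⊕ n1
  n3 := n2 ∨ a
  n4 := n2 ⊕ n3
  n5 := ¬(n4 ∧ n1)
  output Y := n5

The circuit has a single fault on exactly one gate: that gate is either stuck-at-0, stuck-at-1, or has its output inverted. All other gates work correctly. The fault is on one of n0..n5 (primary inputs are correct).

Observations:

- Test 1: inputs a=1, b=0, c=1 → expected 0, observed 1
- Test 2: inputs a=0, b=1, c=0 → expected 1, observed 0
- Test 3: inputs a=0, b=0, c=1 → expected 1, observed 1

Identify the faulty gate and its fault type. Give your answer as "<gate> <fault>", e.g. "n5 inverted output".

n3 stuck-at-0

Fault-free values for test 1 (a=1, b=0, c=1): n0=0, n1=1, n2=0, n3=1, n4=1, n5=0, giving Y=0. Observed 1.
Test 1: faults giving observed 1 are {n0 stuck-at-1, n0 inverted output, n1 stuck-at-0, n1 inverted output, n2 stuck-at-1, n2 inverted output, n3 stuck-at-0, n3 inverted output, n4 stuck-at-0, n4 inverted output, n5 stuck-at-1, n5 inverted output}.
Test 2 (a=0, b=1, c=0): fault-free n0=0, n1=1, n2=1, n3=1, n4=0, n5=1 → 1; observed 0. Eliminates n0 stuck-at-1, n0 inverted output, n1 stuck-at-0, n1 inverted output, n2 stuck-at-1, n2 inverted output, n4 stuck-at-0, n5 stuck-at-1.
Test 3 (a=0, b=0, c=1): fault-free n0=0, n1=1, n2=0, n3=0, n4=0, n5=1 → 1; observed 1. Eliminates n3 inverted output, n4 inverted output, n5 inverted output.
Only n3 stuck-at-0 is consistent with every test.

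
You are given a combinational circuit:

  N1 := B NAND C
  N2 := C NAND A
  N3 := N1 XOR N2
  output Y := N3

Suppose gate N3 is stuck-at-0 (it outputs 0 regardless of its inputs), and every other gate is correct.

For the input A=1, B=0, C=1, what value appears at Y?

Propagate with N3 forced: N1=1, N2=0, N3=0 [stuck-at-0].
So Y = 0. (Without the fault it would be 1.)

0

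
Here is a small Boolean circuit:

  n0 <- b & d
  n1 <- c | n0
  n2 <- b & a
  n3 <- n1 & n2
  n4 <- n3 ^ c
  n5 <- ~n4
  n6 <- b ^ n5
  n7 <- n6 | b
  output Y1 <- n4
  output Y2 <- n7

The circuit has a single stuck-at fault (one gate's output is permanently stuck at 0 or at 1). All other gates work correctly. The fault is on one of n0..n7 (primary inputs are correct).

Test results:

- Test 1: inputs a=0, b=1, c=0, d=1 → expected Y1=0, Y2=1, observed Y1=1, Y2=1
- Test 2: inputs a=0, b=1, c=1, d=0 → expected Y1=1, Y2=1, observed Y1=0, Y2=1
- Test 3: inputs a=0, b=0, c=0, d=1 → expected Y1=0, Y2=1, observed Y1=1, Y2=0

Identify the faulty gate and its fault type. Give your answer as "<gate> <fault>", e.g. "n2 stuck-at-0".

Fault-free values for test 1 (a=0, b=1, c=0, d=1): n0=1, n1=1, n2=0, n3=0, n4=0, n5=1, n6=0, n7=1, giving Y1=0, Y2=1. Observed Y1=1, Y2=1.
Test 1: faults giving observed Y1=1, Y2=1 are {n2 stuck-at-1, n3 stuck-at-1, n4 stuck-at-1}.
Test 2 (a=0, b=1, c=1, d=0): fault-free n0=0, n1=1, n2=0, n3=0, n4=1, n5=0, n6=1, n7=1 → Y1=1, Y2=1; observed Y1=0, Y2=1. Eliminates n4 stuck-at-1.
Test 3 (a=0, b=0, c=0, d=1): fault-free n0=0, n1=0, n2=0, n3=0, n4=0, n5=1, n6=1, n7=1 → Y1=0, Y2=1; observed Y1=1, Y2=0. Eliminates n2 stuck-at-1.
Only n3 stuck-at-1 is consistent with every test.

n3 stuck-at-1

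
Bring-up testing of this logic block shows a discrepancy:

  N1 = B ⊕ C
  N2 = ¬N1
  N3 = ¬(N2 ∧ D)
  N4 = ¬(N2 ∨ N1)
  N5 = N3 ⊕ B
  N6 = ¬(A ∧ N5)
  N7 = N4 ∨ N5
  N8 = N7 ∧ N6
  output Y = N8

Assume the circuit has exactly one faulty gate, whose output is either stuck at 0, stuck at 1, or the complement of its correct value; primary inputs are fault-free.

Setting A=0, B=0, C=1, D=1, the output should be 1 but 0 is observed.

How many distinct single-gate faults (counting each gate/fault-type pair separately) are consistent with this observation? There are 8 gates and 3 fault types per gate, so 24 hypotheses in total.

Fault-free: N1=1, N2=0, N3=1, N4=0, N5=1, N6=1, N7=1, N8=1 → 1. Observed 0.
  N1: stuck-at-0, inverted output ✓; others ✗
  N2: stuck-at-1, inverted output ✓; others ✗
  N3: stuck-at-0, inverted output ✓; others ✗
  N4: none of the 3 fault types match ✗
  N5: stuck-at-0, inverted output ✓; others ✗
  N6: stuck-at-0, inverted output ✓; others ✗
  N7: stuck-at-0, inverted output ✓; others ✗
  N8: stuck-at-0, inverted output ✓; others ✗
Consistent faults: {N1 stuck-at-0, N1 inverted output, N2 stuck-at-1, N2 inverted output, N3 stuck-at-0, N3 inverted output, N5 stuck-at-0, N5 inverted output, N6 stuck-at-0, N6 inverted output, N7 stuck-at-0, N7 inverted output, N8 stuck-at-0, N8 inverted output} — 14 in all.

14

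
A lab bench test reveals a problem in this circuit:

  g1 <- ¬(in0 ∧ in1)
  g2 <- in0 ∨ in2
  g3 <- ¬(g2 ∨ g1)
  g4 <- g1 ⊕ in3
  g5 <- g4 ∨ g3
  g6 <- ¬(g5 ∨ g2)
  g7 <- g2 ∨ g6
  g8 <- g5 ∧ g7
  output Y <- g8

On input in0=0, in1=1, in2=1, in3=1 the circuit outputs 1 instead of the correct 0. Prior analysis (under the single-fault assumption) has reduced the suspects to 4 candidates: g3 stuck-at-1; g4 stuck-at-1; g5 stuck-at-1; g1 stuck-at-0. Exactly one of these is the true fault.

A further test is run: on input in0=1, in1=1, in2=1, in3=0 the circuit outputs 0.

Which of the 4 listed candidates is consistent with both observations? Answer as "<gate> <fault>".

Evaluate each candidate on input in0=1, in1=1, in2=1, in3=0:
  g3 stuck-at-1: g1=0, g2=1, g3=1 [stuck-at-1], g4=0, g5=1, g6=0, g7=1, g8=1 → 1 — eliminated
  g4 stuck-at-1: g1=0, g2=1, g3=0, g4=1 [stuck-at-1], g5=1, g6=0, g7=1, g8=1 → 1 — eliminated
  g5 stuck-at-1: g1=0, g2=1, g3=0, g4=0, g5=1 [stuck-at-1], g6=0, g7=1, g8=1 → 1 — eliminated
  g1 stuck-at-0: g1=0 [stuck-at-0], g2=1, g3=0, g4=0, g5=0, g6=0, g7=1, g8=0 → 0 — matches
Only g1 stuck-at-0 reproduces the observed 0.

g1 stuck-at-0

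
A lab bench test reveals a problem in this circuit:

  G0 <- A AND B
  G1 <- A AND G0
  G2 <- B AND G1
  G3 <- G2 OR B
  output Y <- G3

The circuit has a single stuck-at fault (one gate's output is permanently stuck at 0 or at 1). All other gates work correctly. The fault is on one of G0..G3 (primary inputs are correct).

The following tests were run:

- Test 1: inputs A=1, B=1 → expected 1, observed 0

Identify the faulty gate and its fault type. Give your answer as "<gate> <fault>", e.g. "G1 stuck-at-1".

G3 stuck-at-0

Fault-free values for test 1 (A=1, B=1): G0=1, G1=1, G2=1, G3=1, giving Y=1. Observed 0.
Test 1: faults giving observed 0 are {G3 stuck-at-0}.
Only G3 stuck-at-0 is consistent with every test.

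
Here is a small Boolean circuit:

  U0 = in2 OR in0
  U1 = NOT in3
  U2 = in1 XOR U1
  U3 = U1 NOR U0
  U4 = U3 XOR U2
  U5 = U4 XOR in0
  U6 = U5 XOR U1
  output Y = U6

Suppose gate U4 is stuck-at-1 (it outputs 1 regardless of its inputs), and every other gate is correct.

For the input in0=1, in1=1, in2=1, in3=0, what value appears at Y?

Propagate with U4 forced: U0=1, U1=1, U2=0, U3=0, U4=1 [stuck-at-1], U5=0, U6=1.
So Y = 1. (Without the fault it would be 0.)

1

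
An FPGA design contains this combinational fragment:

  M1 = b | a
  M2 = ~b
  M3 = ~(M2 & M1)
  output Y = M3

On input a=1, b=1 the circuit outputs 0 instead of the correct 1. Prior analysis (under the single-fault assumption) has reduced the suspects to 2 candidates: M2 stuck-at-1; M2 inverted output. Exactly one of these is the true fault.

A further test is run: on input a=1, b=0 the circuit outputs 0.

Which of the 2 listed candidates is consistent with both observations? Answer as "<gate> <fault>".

Evaluate each candidate on input a=1, b=0:
  M2 stuck-at-1: M1=1, M2=1 [stuck-at-1], M3=0 → 0 — matches
  M2 inverted output: M1=1, M2=0 [inverted output], M3=1 → 1 — eliminated
Only M2 stuck-at-1 reproduces the observed 0.

M2 stuck-at-1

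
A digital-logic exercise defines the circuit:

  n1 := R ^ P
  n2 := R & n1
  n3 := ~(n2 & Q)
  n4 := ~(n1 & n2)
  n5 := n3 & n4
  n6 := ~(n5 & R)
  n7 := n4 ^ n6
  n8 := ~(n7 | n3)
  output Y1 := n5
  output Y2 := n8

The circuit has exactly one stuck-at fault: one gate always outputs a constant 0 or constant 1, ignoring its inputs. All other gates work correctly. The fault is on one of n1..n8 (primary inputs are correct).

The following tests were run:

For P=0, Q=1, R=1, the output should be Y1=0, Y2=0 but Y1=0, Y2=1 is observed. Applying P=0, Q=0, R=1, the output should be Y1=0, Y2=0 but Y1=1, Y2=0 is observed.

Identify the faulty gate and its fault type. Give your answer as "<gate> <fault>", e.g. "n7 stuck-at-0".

n4 stuck-at-1

Fault-free values for test 1 (P=0, Q=1, R=1): n1=1, n2=1, n3=0, n4=0, n5=0, n6=1, n7=1, n8=0, giving Y1=0, Y2=0. Observed Y1=0, Y2=1.
Test 1: faults giving observed Y1=0, Y2=1 are {n4 stuck-at-1, n6 stuck-at-0, n7 stuck-at-0, n8 stuck-at-1}.
Test 2 (P=0, Q=0, R=1): fault-free n1=1, n2=1, n3=1, n4=0, n5=0, n6=1, n7=1, n8=0 → Y1=0, Y2=0; observed Y1=1, Y2=0. Eliminates n6 stuck-at-0, n7 stuck-at-0, n8 stuck-at-1.
Only n4 stuck-at-1 is consistent with every test.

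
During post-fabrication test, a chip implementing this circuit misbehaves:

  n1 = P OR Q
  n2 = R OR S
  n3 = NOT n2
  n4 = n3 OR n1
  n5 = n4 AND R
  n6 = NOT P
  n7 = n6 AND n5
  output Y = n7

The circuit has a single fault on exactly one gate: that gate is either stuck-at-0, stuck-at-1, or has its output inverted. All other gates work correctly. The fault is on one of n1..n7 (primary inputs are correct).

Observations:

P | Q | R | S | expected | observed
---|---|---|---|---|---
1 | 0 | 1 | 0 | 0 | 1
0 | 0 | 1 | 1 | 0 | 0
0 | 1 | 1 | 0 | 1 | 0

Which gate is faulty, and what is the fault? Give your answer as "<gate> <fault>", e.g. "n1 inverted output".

Fault-free values for test 1 (P=1, Q=0, R=1, S=0): n1=1, n2=1, n3=0, n4=1, n5=1, n6=0, n7=0, giving Y=0. Observed 1.
Test 1: faults giving observed 1 are {n6 stuck-at-1, n6 inverted output, n7 stuck-at-1, n7 inverted output}.
Test 2 (P=0, Q=0, R=1, S=1): fault-free n1=0, n2=1, n3=0, n4=0, n5=0, n6=1, n7=0 → 0; observed 0. Eliminates n7 stuck-at-1, n7 inverted output.
Test 3 (P=0, Q=1, R=1, S=0): fault-free n1=1, n2=1, n3=0, n4=1, n5=1, n6=1, n7=1 → 1; observed 0. Eliminates n6 stuck-at-1.
Only n6 inverted output is consistent with every test.

n6 inverted output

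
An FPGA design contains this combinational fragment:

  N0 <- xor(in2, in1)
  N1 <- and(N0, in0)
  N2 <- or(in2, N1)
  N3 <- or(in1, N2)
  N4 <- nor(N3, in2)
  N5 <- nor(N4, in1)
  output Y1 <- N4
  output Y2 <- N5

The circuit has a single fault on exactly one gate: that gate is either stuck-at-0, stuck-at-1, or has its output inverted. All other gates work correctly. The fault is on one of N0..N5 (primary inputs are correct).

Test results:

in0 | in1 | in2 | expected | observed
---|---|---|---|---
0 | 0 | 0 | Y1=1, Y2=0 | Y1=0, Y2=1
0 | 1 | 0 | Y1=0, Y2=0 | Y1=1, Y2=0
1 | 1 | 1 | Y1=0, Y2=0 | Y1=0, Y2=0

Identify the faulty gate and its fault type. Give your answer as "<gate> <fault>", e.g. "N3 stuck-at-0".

Fault-free values for test 1 (in0=0, in1=0, in2=0): N0=0, N1=0, N2=0, N3=0, N4=1, N5=0, giving Y1=1, Y2=0. Observed Y1=0, Y2=1.
Test 1: faults giving observed Y1=0, Y2=1 are {N1 stuck-at-1, N1 inverted output, N2 stuck-at-1, N2 inverted output, N3 stuck-at-1, N3 inverted output, N4 stuck-at-0, N4 inverted output}.
Test 2 (in0=0, in1=1, in2=0): fault-free N0=1, N1=0, N2=0, N3=1, N4=0, N5=0 → Y1=0, Y2=0; observed Y1=1, Y2=0. Eliminates N1 stuck-at-1, N1 inverted output, N2 stuck-at-1, N2 inverted output, N3 stuck-at-1, N4 stuck-at-0.
Test 3 (in0=1, in1=1, in2=1): fault-free N0=0, N1=0, N2=1, N3=1, N4=0, N5=0 → Y1=0, Y2=0; observed Y1=0, Y2=0. Eliminates N4 inverted output.
Only N3 inverted output is consistent with every test.

N3 inverted output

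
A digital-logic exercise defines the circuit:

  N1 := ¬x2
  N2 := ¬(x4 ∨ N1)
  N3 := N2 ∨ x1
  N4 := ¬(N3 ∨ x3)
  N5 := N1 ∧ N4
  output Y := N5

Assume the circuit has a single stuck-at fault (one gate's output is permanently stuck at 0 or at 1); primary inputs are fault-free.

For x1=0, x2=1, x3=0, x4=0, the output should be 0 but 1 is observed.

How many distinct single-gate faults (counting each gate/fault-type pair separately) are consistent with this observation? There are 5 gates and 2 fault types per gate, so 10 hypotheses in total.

Fault-free: N1=0, N2=1, N3=1, N4=0, N5=0 → 0. Observed 1.
  N1 stuck-at-0: output 0 ✗
  N1 stuck-at-1: output 1 ✓
  N2 stuck-at-0: output 0 ✗
  N2 stuck-at-1: output 0 ✗
  N3 stuck-at-0: output 0 ✗
  N3 stuck-at-1: output 0 ✗
  N4 stuck-at-0: output 0 ✗
  N4 stuck-at-1: output 0 ✗
  N5 stuck-at-0: output 0 ✗
  N5 stuck-at-1: output 1 ✓
Consistent faults: {N1 stuck-at-1, N5 stuck-at-1} — 2 in all.

2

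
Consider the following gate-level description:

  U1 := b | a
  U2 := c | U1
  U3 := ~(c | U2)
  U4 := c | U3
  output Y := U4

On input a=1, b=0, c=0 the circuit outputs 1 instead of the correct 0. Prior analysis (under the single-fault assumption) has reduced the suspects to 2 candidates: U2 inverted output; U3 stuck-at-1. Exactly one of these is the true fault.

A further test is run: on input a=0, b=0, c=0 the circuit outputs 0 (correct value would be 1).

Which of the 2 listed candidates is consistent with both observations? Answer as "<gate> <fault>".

Evaluate each candidate on input a=0, b=0, c=0:
  U2 inverted output: U1=0, U2=1 [inverted output], U3=0, U4=0 → 0 — matches
  U3 stuck-at-1: U1=0, U2=0, U3=1 [stuck-at-1], U4=1 → 1 — eliminated
Only U2 inverted output reproduces the observed 0.

U2 inverted output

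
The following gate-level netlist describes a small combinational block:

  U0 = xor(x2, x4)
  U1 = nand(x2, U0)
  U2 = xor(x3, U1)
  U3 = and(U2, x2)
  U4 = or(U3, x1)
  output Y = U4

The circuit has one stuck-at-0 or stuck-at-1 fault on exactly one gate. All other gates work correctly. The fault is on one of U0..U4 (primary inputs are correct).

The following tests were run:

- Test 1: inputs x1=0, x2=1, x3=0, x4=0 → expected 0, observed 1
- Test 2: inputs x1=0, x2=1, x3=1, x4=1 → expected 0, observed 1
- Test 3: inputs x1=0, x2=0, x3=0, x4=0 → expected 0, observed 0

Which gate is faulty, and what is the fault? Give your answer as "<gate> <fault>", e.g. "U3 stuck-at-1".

U2 stuck-at-1

Fault-free values for test 1 (x1=0, x2=1, x3=0, x4=0): U0=1, U1=0, U2=0, U3=0, U4=0, giving Y=0. Observed 1.
Test 1: faults giving observed 1 are {U0 stuck-at-0, U1 stuck-at-1, U2 stuck-at-1, U3 stuck-at-1, U4 stuck-at-1}.
Test 2 (x1=0, x2=1, x3=1, x4=1): fault-free U0=0, U1=1, U2=0, U3=0, U4=0 → 0; observed 1. Eliminates U0 stuck-at-0, U1 stuck-at-1.
Test 3 (x1=0, x2=0, x3=0, x4=0): fault-free U0=0, U1=1, U2=1, U3=0, U4=0 → 0; observed 0. Eliminates U3 stuck-at-1, U4 stuck-at-1.
Only U2 stuck-at-1 is consistent with every test.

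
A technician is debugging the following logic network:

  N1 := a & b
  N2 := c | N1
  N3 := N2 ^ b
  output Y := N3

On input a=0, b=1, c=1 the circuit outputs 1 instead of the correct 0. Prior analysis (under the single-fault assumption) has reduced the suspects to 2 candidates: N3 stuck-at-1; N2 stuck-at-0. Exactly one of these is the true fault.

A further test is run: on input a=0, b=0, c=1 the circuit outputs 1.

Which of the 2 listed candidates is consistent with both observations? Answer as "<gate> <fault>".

Evaluate each candidate on input a=0, b=0, c=1:
  N3 stuck-at-1: N1=0, N2=1, N3=1 [stuck-at-1] → 1 — matches
  N2 stuck-at-0: N1=0, N2=0 [stuck-at-0], N3=0 → 0 — eliminated
Only N3 stuck-at-1 reproduces the observed 1.

N3 stuck-at-1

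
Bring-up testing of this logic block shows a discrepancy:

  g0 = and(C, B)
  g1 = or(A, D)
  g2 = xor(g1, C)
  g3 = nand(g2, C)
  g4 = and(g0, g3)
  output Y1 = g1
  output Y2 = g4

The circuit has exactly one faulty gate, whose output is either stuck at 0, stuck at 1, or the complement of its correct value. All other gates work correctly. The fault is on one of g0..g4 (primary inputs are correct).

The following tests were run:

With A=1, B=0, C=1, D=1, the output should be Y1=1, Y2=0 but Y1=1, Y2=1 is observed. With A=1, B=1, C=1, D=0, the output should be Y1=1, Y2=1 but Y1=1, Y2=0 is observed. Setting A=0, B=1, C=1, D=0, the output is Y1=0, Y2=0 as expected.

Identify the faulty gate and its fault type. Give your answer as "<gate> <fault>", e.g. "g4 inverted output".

g0 inverted output

Fault-free values for test 1 (A=1, B=0, C=1, D=1): g0=0, g1=1, g2=0, g3=1, g4=0, giving Y1=1, Y2=0. Observed Y1=1, Y2=1.
Test 1: faults giving observed Y1=1, Y2=1 are {g0 stuck-at-1, g0 inverted output, g4 stuck-at-1, g4 inverted output}.
Test 2 (A=1, B=1, C=1, D=0): fault-free g0=1, g1=1, g2=0, g3=1, g4=1 → Y1=1, Y2=1; observed Y1=1, Y2=0. Eliminates g0 stuck-at-1, g4 stuck-at-1.
Test 3 (A=0, B=1, C=1, D=0): fault-free g0=1, g1=0, g2=1, g3=0, g4=0 → Y1=0, Y2=0; observed Y1=0, Y2=0. Eliminates g4 inverted output.
Only g0 inverted output is consistent with every test.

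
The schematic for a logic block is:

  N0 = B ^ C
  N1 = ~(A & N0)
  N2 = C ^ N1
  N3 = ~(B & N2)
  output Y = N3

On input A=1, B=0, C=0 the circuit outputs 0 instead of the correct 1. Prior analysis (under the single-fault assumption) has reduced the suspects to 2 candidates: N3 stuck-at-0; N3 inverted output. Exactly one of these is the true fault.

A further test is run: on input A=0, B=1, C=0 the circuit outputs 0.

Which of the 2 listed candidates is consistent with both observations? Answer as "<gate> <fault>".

Evaluate each candidate on input A=0, B=1, C=0:
  N3 stuck-at-0: N0=1, N1=1, N2=1, N3=0 [stuck-at-0] → 0 — matches
  N3 inverted output: N0=1, N1=1, N2=1, N3=1 [inverted output] → 1 — eliminated
Only N3 stuck-at-0 reproduces the observed 0.

N3 stuck-at-0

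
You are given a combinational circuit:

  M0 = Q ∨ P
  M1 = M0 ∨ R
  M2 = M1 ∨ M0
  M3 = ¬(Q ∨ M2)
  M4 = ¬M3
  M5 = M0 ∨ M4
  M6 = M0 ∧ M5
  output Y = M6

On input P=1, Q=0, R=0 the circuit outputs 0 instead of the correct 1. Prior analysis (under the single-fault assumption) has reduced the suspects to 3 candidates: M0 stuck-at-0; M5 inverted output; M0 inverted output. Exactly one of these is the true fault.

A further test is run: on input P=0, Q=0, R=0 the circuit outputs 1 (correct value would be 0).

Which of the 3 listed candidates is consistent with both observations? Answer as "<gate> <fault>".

M0 inverted output

Evaluate each candidate on input P=0, Q=0, R=0:
  M0 stuck-at-0: M0=0 [stuck-at-0], M1=0, M2=0, M3=1, M4=0, M5=0, M6=0 → 0 — eliminated
  M5 inverted output: M0=0, M1=0, M2=0, M3=1, M4=0, M5=1 [inverted output], M6=0 → 0 — eliminated
  M0 inverted output: M0=1 [inverted output], M1=1, M2=1, M3=0, M4=1, M5=1, M6=1 → 1 — matches
Only M0 inverted output reproduces the observed 1.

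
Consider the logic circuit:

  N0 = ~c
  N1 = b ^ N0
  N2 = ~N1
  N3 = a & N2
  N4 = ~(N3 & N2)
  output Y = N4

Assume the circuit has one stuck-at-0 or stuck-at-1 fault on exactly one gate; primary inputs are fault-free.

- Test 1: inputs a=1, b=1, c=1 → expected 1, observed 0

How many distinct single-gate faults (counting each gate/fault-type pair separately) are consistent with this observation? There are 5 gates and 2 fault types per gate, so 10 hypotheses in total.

4

Fault-free: N0=0, N1=1, N2=0, N3=0, N4=1 → 1. Observed 0.
  N0 stuck-at-0: output 1 ✗
  N0 stuck-at-1: output 0 ✓
  N1 stuck-at-0: output 0 ✓
  N1 stuck-at-1: output 1 ✗
  N2 stuck-at-0: output 1 ✗
  N2 stuck-at-1: output 0 ✓
  N3 stuck-at-0: output 1 ✗
  N3 stuck-at-1: output 1 ✗
  N4 stuck-at-0: output 0 ✓
  N4 stuck-at-1: output 1 ✗
Consistent faults: {N0 stuck-at-1, N1 stuck-at-0, N2 stuck-at-1, N4 stuck-at-0} — 4 in all.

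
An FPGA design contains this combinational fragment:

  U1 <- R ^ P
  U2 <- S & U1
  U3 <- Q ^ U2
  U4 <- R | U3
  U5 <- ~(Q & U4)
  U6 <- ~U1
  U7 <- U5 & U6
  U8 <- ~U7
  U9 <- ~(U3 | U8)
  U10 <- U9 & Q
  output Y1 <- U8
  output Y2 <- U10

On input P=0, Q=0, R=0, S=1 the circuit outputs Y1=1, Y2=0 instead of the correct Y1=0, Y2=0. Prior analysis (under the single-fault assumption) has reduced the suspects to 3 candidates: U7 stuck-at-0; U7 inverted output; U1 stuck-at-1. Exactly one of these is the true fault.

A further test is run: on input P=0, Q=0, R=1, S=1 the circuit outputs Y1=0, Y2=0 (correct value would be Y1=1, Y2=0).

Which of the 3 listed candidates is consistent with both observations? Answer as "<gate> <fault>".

U7 inverted output

Evaluate each candidate on input P=0, Q=0, R=1, S=1:
  U7 stuck-at-0: U1=1, U2=1, U3=1, U4=1, U5=1, U6=0, U7=0 [stuck-at-0], U8=1, U9=0, U10=0 → Y1=1, Y2=0 — eliminated
  U7 inverted output: U1=1, U2=1, U3=1, U4=1, U5=1, U6=0, U7=1 [inverted output], U8=0, U9=0, U10=0 → Y1=0, Y2=0 — matches
  U1 stuck-at-1: U1=1 [stuck-at-1], U2=1, U3=1, U4=1, U5=1, U6=0, U7=0, U8=1, U9=0, U10=0 → Y1=1, Y2=0 — eliminated
Only U7 inverted output reproduces the observed Y1=0, Y2=0.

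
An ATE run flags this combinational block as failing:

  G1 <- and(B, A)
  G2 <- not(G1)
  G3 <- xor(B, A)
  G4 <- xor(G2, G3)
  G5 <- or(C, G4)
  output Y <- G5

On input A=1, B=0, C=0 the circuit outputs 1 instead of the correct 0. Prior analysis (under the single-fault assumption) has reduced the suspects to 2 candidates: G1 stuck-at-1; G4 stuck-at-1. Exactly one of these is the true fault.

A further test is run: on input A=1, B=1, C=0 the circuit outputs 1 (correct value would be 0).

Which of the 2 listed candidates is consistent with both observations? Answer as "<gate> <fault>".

G4 stuck-at-1

Evaluate each candidate on input A=1, B=1, C=0:
  G1 stuck-at-1: G1=1 [stuck-at-1], G2=0, G3=0, G4=0, G5=0 → 0 — eliminated
  G4 stuck-at-1: G1=1, G2=0, G3=0, G4=1 [stuck-at-1], G5=1 → 1 — matches
Only G4 stuck-at-1 reproduces the observed 1.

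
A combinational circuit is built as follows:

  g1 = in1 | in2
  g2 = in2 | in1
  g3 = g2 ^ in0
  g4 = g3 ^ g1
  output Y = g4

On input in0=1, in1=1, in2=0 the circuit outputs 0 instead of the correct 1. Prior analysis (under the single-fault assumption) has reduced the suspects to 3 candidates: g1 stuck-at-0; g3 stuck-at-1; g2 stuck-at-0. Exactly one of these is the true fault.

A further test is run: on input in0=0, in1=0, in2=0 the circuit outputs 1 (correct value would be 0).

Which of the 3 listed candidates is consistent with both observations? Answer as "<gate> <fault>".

g3 stuck-at-1

Evaluate each candidate on input in0=0, in1=0, in2=0:
  g1 stuck-at-0: g1=0 [stuck-at-0], g2=0, g3=0, g4=0 → 0 — eliminated
  g3 stuck-at-1: g1=0, g2=0, g3=1 [stuck-at-1], g4=1 → 1 — matches
  g2 stuck-at-0: g1=0, g2=0 [stuck-at-0], g3=0, g4=0 → 0 — eliminated
Only g3 stuck-at-1 reproduces the observed 1.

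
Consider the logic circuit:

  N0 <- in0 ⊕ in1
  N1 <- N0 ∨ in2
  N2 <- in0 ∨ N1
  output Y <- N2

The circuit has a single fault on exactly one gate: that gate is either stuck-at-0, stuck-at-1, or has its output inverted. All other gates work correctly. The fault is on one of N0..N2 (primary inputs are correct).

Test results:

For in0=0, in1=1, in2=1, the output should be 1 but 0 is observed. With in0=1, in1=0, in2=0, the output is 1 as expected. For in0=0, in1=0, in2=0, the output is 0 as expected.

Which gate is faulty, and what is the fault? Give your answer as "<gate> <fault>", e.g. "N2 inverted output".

Fault-free values for test 1 (in0=0, in1=1, in2=1): N0=1, N1=1, N2=1, giving Y=1. Observed 0.
Test 1: faults giving observed 0 are {N1 stuck-at-0, N1 inverted output, N2 stuck-at-0, N2 inverted output}.
Test 2 (in0=1, in1=0, in2=0): fault-free N0=1, N1=1, N2=1 → 1; observed 1. Eliminates N2 stuck-at-0, N2 inverted output.
Test 3 (in0=0, in1=0, in2=0): fault-free N0=0, N1=0, N2=0 → 0; observed 0. Eliminates N1 inverted output.
Only N1 stuck-at-0 is consistent with every test.

N1 stuck-at-0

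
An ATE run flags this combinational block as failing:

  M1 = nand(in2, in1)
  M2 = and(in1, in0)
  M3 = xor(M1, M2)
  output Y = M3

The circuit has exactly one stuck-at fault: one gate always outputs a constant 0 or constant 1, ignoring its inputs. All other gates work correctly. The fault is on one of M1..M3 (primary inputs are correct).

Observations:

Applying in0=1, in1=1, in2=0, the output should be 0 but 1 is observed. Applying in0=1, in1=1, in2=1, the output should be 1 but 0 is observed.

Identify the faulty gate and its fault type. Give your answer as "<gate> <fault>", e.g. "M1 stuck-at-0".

Fault-free values for test 1 (in0=1, in1=1, in2=0): M1=1, M2=1, M3=0, giving Y=0. Observed 1.
Test 1: faults giving observed 1 are {M1 stuck-at-0, M2 stuck-at-0, M3 stuck-at-1}.
Test 2 (in0=1, in1=1, in2=1): fault-free M1=0, M2=1, M3=1 → 1; observed 0. Eliminates M1 stuck-at-0, M3 stuck-at-1.
Only M2 stuck-at-0 is consistent with every test.

M2 stuck-at-0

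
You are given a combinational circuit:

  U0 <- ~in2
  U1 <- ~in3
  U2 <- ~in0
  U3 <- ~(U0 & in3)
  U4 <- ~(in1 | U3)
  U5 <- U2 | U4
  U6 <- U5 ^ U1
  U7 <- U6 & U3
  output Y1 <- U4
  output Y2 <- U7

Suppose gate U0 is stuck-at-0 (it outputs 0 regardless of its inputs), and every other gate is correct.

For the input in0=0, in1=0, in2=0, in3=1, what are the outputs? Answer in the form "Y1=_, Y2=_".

Propagate with U0 forced: U0=0 [stuck-at-0], U1=0, U2=1, U3=1, U4=0, U5=1, U6=1, U7=1.
So the outputs are Y1=0, Y2=1. (Without the fault they would be Y1=1, Y2=0.)

Y1=0, Y2=1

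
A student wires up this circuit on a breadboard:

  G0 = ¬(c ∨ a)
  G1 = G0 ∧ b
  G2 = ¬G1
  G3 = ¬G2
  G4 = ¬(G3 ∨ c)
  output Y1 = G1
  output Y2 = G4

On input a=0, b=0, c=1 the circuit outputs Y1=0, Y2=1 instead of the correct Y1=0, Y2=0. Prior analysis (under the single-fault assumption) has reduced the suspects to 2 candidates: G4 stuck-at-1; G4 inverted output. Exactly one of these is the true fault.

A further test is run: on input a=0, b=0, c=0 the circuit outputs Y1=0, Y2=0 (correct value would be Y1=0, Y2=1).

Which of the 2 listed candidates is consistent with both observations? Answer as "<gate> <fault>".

Evaluate each candidate on input a=0, b=0, c=0:
  G4 stuck-at-1: G0=1, G1=0, G2=1, G3=0, G4=1 [stuck-at-1] → Y1=0, Y2=1 — eliminated
  G4 inverted output: G0=1, G1=0, G2=1, G3=0, G4=0 [inverted output] → Y1=0, Y2=0 — matches
Only G4 inverted output reproduces the observed Y1=0, Y2=0.

G4 inverted output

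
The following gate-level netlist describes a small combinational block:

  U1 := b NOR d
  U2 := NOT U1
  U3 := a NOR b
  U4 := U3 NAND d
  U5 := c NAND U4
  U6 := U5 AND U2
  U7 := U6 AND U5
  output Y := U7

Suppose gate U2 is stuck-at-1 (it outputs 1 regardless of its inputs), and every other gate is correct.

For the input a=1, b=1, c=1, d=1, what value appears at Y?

Propagate with U2 forced: U1=0, U2=1 [stuck-at-1], U3=0, U4=1, U5=0, U6=0, U7=0.
So Y = 0. (Same as the fault-free value — the fault is masked on this input.)

0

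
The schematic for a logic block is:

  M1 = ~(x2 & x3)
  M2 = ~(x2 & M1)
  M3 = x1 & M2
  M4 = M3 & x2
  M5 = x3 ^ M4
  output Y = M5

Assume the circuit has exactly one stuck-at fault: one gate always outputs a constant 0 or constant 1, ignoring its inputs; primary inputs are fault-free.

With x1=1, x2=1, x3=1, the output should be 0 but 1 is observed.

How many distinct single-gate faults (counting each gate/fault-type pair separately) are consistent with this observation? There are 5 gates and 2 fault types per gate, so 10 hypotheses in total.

5

Fault-free: M1=0, M2=1, M3=1, M4=1, M5=0 → 0. Observed 1.
  M1 stuck-at-0: output 0 ✗
  M1 stuck-at-1: output 1 ✓
  M2 stuck-at-0: output 1 ✓
  M2 stuck-at-1: output 0 ✗
  M3 stuck-at-0: output 1 ✓
  M3 stuck-at-1: output 0 ✗
  M4 stuck-at-0: output 1 ✓
  M4 stuck-at-1: output 0 ✗
  M5 stuck-at-0: output 0 ✗
  M5 stuck-at-1: output 1 ✓
Consistent faults: {M1 stuck-at-1, M2 stuck-at-0, M3 stuck-at-0, M4 stuck-at-0, M5 stuck-at-1} — 5 in all.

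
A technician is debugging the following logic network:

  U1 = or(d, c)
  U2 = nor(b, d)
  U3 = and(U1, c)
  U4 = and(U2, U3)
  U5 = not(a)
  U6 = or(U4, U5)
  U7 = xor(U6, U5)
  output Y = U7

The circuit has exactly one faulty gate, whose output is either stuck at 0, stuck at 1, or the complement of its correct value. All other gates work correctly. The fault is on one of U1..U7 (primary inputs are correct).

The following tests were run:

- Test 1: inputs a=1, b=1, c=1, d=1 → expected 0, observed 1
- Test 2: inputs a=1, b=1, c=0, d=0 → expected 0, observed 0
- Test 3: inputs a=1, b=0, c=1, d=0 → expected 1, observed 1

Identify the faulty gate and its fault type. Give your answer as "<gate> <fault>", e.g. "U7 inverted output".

U2 stuck-at-1

Fault-free values for test 1 (a=1, b=1, c=1, d=1): U1=1, U2=0, U3=1, U4=0, U5=0, U6=0, U7=0, giving Y=0. Observed 1.
Test 1: faults giving observed 1 are {U2 stuck-at-1, U2 inverted output, U4 stuck-at-1, U4 inverted output, U6 stuck-at-1, U6 inverted output, U7 stuck-at-1, U7 inverted output}.
Test 2 (a=1, b=1, c=0, d=0): fault-free U1=0, U2=0, U3=0, U4=0, U5=0, U6=0, U7=0 → 0; observed 0. Eliminates U4 stuck-at-1, U4 inverted output, U6 stuck-at-1, U6 inverted output, U7 stuck-at-1, U7 inverted output.
Test 3 (a=1, b=0, c=1, d=0): fault-free U1=1, U2=1, U3=1, U4=1, U5=0, U6=1, U7=1 → 1; observed 1. Eliminates U2 inverted output.
Only U2 stuck-at-1 is consistent with every test.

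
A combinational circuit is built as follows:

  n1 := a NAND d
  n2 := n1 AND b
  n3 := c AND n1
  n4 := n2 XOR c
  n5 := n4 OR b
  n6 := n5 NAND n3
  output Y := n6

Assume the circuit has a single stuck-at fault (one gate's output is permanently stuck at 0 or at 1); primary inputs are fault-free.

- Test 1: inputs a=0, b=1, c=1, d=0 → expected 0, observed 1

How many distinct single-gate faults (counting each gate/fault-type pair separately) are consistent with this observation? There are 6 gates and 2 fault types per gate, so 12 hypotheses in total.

Fault-free: n1=1, n2=1, n3=1, n4=0, n5=1, n6=0 → 0. Observed 1.
  n1 stuck-at-0: output 1 ✓
  n1 stuck-at-1: output 0 ✗
  n2 stuck-at-0: output 0 ✗
  n2 stuck-at-1: output 0 ✗
  n3 stuck-at-0: output 1 ✓
  n3 stuck-at-1: output 0 ✗
  n4 stuck-at-0: output 0 ✗
  n4 stuck-at-1: output 0 ✗
  n5 stuck-at-0: output 1 ✓
  n5 stuck-at-1: output 0 ✗
  n6 stuck-at-0: output 0 ✗
  n6 stuck-at-1: output 1 ✓
Consistent faults: {n1 stuck-at-0, n3 stuck-at-0, n5 stuck-at-0, n6 stuck-at-1} — 4 in all.

4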